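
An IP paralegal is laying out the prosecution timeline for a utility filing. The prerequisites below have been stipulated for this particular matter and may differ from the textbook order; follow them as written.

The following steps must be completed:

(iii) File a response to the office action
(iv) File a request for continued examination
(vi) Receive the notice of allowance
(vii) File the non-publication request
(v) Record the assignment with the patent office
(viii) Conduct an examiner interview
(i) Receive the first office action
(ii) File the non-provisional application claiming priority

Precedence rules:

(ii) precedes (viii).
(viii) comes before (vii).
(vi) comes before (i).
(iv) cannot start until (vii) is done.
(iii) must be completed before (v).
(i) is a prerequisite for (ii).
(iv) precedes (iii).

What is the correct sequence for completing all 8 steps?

Only (vi) has no prerequisites, so it is first.
(i) needed (vi), now all done → (i).
That leaves (ii) as the only ready step → (ii).
Next only (viii) has its prerequisites met → (viii).
(vii) needed (viii), now all done → (vii).
That leaves (iv) as the only ready step → (iv).
Next only (iii) has its prerequisites met → (iii).
(v) needed (iii), now all done → (v).

(vi) → (i) → (ii) → (viii) → (vii) → (iv) → (iii) → (v)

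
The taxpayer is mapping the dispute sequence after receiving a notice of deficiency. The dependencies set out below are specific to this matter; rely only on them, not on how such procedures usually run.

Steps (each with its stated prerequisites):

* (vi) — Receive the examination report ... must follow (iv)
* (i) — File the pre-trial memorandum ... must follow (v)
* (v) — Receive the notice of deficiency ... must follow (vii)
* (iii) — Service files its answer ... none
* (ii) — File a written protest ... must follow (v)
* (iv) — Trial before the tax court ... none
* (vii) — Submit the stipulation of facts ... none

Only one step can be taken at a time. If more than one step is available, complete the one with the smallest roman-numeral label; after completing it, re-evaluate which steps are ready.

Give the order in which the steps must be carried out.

(iii), (iv), (vi), (vii), (v), (i), (ii)

(iii), (iv) and (vii) have no prerequisites; (iii) has the earlier label, so (iii) is first.
Now (iv) and (vii) have their prerequisites met. (iv) has the earlier label, so (iv) next.
(vi) now also ready, so the ready set is {(vi), (vii)}; (vi) has the earlier label → (vi).
Next only (vii) has its prerequisites met → (vii).
That leaves (v) as the only ready step → (v).
Ready: (i) and (ii). (i) has the earlier label → (i).
(ii) needed (v), now all done → (ii).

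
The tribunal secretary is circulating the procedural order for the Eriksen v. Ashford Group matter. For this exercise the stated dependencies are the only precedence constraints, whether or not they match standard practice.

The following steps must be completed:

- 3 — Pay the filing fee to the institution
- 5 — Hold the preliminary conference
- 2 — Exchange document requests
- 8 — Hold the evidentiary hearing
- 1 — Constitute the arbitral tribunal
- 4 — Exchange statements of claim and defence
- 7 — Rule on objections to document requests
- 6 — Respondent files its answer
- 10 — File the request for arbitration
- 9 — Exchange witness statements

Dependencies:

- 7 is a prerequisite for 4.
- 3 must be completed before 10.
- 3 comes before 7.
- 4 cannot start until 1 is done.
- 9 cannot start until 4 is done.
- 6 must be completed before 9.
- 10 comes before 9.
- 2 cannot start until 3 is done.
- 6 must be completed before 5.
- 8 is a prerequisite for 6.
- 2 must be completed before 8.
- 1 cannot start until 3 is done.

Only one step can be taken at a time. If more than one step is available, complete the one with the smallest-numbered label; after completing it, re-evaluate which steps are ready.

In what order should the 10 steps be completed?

3 is the only step with nothing outstanding, so it goes first.
Now 1, 2, 7 and 10 have their prerequisites met. 1 has the earlier label, so 1 next.
2, 7 and 10 are all available; 2 has the earlier label → 2.
8 now also ready, so the ready set is {7, 8, 10}; 7 has the earlier label → 7.
4, 8 and 10 are all available; 4 has the earlier label → 4.
Now 8 and 10 have their prerequisites met. 8 has the earlier label, so 8 next.
6 now also ready, so the ready set is {6, 10}; 6 has the earlier label → 6.
5 now also ready, so the ready set is {5, 10}; 5 has the earlier label → 5.
Next only 10 has its prerequisites met → 10.
Next only 9 has its prerequisites met → 9.

3, 1, 2, 7, 4, 8, 6, 5, 10, 9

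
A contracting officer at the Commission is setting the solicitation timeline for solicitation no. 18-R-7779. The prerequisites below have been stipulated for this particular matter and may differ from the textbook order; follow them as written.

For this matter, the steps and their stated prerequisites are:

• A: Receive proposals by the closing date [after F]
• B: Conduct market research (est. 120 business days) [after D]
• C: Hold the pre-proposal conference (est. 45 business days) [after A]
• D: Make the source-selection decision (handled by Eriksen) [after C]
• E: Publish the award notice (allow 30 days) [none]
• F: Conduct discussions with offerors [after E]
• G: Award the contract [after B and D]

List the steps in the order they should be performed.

E → F → A → C → D → B → G

E has no prerequisites → E first.
F needed E, now all done → F.
A needed F, now all done → A.
Next only C has its prerequisites met → C.
That leaves D as the only ready step → D.
B needed D, now all done → B.
G needed B and D, now all done → G.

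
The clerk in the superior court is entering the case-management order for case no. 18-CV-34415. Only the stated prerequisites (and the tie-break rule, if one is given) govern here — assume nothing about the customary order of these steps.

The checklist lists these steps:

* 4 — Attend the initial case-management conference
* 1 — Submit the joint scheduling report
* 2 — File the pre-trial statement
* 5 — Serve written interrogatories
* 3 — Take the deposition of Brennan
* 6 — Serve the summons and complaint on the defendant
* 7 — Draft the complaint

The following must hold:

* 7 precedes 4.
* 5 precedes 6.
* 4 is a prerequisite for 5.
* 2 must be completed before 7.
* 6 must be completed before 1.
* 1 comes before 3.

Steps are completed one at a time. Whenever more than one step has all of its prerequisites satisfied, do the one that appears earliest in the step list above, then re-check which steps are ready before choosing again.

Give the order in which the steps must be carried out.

2 is the only step with nothing outstanding, so it goes first.
7 needed 2, now all done → 7.
That leaves 4 as the only ready step → 4.
5 needed 4, now all done → 5.
Next only 6 has its prerequisites met → 6.
1 is the only step now ready → 1.
3 needed 1, now all done → 3.

2 → 7 → 4 → 5 → 6 → 1 → 3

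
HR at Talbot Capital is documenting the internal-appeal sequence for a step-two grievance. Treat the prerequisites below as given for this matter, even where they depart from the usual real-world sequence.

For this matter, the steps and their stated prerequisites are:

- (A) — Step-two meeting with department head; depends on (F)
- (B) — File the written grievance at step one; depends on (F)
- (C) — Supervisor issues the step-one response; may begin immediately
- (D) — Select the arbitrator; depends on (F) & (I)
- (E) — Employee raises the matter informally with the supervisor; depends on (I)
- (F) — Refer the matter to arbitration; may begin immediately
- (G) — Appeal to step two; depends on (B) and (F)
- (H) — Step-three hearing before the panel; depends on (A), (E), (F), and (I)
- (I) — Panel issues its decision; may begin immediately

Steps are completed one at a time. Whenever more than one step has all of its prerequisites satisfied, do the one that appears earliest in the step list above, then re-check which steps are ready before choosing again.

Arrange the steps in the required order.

Nothing is required for (C), (F) and (I). (C) is listed earlier → (C) first.
Ready: (F) and (I). (F) is listed earlier → (F).
(A), (B) and (I) are all available; (A) is listed earlier → (A).
(B) and (I) are both available; (B) is listed earlier → (B).
Ready: (G) and (I). (G) is listed earlier → (G).
Next only (I) has its prerequisites met → (I).
Ready: (D) and (E). (D) is listed earlier → (D).
(E) is the only step now ready → (E).
(H) needed (A), (E), (F) and (I), now all done → (H).

(C) (F) (A) (B) (G) (I) (D) (E) (H)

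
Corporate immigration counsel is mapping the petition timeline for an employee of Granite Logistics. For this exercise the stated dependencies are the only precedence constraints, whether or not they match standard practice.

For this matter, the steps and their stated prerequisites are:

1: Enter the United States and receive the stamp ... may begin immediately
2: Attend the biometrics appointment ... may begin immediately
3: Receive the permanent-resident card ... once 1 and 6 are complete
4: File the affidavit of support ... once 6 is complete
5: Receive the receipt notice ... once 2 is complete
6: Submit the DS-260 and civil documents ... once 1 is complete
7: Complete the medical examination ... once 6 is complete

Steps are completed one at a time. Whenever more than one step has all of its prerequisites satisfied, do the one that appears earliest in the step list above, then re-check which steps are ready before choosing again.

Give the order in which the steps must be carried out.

1, 2, 5, 6, 3, 4, 7

1 and 2 have no prerequisites; 1 is listed earlier, so 1 is first.
6 now also ready, so the ready set is {2, 6}; 2 is listed earlier → 2.
Ready: 5 and 6. 5 is listed earlier → 5.
6 needed 1, now all done → 6.
Ready: 3, 4 and 7. 3 is listed earlier → 3.
Now 4 and 7 have their prerequisites met. 4 is listed earlier, so 4 next.
Next only 7 has its prerequisites met → 7.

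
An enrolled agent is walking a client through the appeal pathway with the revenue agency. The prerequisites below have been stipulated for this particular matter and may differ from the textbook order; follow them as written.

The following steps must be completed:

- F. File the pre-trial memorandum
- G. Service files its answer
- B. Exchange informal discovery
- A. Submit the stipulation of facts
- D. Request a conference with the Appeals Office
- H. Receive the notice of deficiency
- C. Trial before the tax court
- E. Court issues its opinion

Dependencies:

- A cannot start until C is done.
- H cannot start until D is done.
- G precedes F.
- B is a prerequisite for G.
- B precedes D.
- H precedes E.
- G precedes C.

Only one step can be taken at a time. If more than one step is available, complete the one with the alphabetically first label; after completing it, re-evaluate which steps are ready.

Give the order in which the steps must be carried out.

Only B has no prerequisites, so it is first.
Now D and G have their prerequisites met. D has the earlier label, so D next.
G and H are both available; G has the earlier label → G.
Ready: C, F and H. C has the earlier label → C.
A, F and H are all available; A has the earlier label → A.
Now F and H have their prerequisites met. F has the earlier label, so F next.
H needed D, now all done → H.
E needed H, now all done → E.

B, D, G, C, A, F, H, E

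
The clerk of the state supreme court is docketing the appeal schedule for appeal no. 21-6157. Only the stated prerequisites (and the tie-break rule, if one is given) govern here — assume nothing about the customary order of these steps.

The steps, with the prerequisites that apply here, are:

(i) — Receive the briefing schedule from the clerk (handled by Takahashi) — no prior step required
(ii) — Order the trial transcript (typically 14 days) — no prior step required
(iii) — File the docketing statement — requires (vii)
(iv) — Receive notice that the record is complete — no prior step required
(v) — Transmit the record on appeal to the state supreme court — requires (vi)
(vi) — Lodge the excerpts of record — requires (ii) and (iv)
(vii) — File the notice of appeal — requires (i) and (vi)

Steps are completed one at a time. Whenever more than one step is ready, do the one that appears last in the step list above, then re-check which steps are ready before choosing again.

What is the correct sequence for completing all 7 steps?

Nothing is required for (iv), (ii) and (i). (iv) is listed later → (iv) first.
Now (ii) and (i) have their prerequisites met. (ii) is listed later, so (ii) next.
Now (vi) and (i) have their prerequisites met. (vi) is listed later, so (vi) next.
Now (v) and (i) have their prerequisites met. (v) is listed later, so (v) next.
Next only (i) has its prerequisites met → (i).
Next only (vii) has its prerequisites met → (vii).
Next only (iii) has its prerequisites met → (iii).

(iv), (ii), (vi), (v), (i), (vii), (iii)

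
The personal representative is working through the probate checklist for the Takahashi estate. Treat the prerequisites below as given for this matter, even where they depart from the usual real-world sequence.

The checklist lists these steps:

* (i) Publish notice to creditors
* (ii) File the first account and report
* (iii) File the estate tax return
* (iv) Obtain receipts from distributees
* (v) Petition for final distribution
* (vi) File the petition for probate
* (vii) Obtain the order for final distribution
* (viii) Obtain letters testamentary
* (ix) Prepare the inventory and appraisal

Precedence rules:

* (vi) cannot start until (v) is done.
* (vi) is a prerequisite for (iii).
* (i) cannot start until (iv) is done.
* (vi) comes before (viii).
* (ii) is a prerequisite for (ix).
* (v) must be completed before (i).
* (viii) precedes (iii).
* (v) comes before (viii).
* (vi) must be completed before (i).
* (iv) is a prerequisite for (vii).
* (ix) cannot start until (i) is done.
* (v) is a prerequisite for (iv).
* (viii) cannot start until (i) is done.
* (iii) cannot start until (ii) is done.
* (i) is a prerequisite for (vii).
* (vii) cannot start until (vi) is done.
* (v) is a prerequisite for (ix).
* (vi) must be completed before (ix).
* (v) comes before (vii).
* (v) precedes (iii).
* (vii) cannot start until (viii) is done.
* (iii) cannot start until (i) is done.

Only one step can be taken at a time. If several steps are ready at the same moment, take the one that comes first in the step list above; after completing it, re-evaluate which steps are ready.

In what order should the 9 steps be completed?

(ii), (v), (iv), (vi), (i), (viii), (iii), (vii), (ix)

(ii) and (v) have no prerequisites; (ii) is listed earlier, so (ii) is first.
That leaves (v) as the only ready step → (v).
Now (iv) and (vi) have their prerequisites met. (iv) is listed earlier, so (iv) next.
(vi) needed (v), now all done → (vi).
(i) needed (iv), (v) and (vi), now all done → (i).
Ready: (viii) and (ix). (viii) is listed earlier → (viii).
(iii) and (vii) now also ready, so the ready set is {(iii), (vii), (ix)}; (iii) is listed earlier → (iii).
(vii) and (ix) are both available; (vii) is listed earlier → (vii).
(ix) needed (i), (ii), (v) and (vi), now all done → (ix).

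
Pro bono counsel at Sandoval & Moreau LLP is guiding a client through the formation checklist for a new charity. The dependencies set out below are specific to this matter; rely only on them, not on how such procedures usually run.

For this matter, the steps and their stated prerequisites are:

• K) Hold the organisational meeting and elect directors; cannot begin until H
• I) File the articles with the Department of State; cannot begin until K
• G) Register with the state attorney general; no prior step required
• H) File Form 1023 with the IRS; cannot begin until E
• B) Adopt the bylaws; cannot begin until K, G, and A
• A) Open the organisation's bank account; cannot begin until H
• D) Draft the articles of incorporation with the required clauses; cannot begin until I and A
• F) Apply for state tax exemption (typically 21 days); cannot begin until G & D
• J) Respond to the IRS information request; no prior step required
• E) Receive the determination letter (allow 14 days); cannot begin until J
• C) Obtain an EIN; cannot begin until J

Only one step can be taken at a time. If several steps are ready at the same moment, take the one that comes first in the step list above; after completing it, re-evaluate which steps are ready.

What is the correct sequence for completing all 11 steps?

G and J have no prerequisites; G is listed earlier, so G is first.
Next only J has its prerequisites met → J.
E and C are both available; E is listed earlier → E.
H now also ready, so the ready set is {H, C}; H is listed earlier → H.
K and A now also ready, so the ready set is {K, A, C}; K is listed earlier → K.
I now also ready, so the ready set is {I, A, C}; I is listed earlier → I.
Now A and C have their prerequisites met. A is listed earlier, so A next.
B and D now also ready, so the ready set is {B, D, C}; B is listed earlier → B.
D and C are both available; D is listed earlier → D.
Now F and C have their prerequisites met. F is listed earlier, so F next.
C needed J, now all done → C.

G, J, E, H, K, I, A, B, D, F, C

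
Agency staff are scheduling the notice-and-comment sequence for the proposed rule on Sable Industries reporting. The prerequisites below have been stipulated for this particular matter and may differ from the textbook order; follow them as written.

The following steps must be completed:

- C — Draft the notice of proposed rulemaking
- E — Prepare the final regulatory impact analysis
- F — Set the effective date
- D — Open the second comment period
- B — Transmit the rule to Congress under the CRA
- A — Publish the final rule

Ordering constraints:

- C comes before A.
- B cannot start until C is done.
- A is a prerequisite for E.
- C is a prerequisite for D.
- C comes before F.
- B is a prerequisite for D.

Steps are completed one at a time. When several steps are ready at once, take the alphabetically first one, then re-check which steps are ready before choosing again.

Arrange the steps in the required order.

C has no prerequisites → C first.
Ready: A, B and F. A has the earlier label → A.
Ready: B, E and F. B has the earlier label → B.
D, E and F are all available; D has the earlier label → D.
Now E and F have their prerequisites met. E has the earlier label, so E next.
F is the only step now ready → F.

C → A → B → D → E → F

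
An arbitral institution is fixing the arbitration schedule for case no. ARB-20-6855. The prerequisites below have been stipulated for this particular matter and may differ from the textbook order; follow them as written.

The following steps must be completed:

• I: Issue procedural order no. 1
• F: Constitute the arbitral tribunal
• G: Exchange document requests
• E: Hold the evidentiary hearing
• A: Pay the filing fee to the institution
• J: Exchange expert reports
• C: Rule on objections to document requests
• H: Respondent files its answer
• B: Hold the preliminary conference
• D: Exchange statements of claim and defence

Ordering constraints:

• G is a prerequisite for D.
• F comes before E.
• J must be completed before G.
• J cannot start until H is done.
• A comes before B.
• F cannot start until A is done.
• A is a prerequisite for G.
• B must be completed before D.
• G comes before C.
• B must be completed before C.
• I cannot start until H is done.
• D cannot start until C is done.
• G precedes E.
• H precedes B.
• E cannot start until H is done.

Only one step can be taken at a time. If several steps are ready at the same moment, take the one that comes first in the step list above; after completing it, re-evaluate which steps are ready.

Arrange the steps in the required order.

A and H have no prerequisites; A is listed earlier, so A is first.
Now F and H have their prerequisites met. F is listed earlier, so F next.
That leaves H as the only ready step → H.
I, J and B are all available; I is listed earlier → I.
J and B are both available; J is listed earlier → J.
G now also ready, so the ready set is {G, B}; G is listed earlier → G.
E and B are both available; E is listed earlier → E.
B is the only step now ready → B.
That leaves C as the only ready step → C.
D needed G, C and B, now all done → D.

A → F → H → I → J → G → E → B → C → D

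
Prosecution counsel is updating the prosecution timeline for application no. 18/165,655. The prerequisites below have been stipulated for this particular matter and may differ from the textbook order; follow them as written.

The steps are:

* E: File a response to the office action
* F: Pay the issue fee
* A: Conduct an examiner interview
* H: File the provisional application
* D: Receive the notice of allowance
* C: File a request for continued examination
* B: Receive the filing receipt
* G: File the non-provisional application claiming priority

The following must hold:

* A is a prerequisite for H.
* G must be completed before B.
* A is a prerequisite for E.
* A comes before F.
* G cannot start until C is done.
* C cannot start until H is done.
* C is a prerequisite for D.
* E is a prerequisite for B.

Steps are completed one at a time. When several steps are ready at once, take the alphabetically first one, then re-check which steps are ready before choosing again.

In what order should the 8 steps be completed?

A has no prerequisites → A first.
Now E, F and H have their prerequisites met. E has the earlier label, so E next.
F and H are both available; F has the earlier label → F.
That leaves H as the only ready step → H.
C needed H, now all done → C.
Ready: D and G. D has the earlier label → D.
Next only G has its prerequisites met → G.
B needed E and G, now all done → B.

A E F H C D G B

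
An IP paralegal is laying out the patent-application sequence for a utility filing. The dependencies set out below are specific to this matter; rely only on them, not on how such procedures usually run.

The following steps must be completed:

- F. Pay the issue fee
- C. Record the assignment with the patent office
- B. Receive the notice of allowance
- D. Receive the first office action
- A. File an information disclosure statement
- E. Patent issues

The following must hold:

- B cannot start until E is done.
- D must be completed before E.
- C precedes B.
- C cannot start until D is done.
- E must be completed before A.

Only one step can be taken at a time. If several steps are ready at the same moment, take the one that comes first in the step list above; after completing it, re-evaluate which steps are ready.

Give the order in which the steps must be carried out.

F → D → C → E → B → A

Nothing is required for F and D. F is listed earlier → F first.
That leaves D as the only ready step → D.
C and E are both available; C is listed earlier → C.
E needed D, now all done → E.
Ready: B and A. B is listed earlier → B.
A needed E, now all done → A.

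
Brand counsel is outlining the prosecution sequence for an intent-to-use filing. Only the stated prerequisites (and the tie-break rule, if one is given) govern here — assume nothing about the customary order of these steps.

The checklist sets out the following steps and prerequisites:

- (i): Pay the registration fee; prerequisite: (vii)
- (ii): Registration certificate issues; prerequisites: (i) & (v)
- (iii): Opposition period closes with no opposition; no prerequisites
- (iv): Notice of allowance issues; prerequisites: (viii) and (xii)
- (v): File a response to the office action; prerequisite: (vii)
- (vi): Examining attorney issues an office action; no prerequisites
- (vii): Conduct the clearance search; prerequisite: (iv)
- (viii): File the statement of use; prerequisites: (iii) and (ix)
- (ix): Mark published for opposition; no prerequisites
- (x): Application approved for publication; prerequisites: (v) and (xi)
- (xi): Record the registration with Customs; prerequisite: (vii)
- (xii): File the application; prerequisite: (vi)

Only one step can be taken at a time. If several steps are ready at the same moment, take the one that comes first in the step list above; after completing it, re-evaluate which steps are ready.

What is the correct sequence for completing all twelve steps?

(iii), (vi), (ix), (viii), (xii), (iv), (vii), (i), (v), (ii), (xi), (x)

(iii), (vi) and (ix) have no prerequisites; (iii) is listed earlier, so (iii) is first.
Now (vi) and (ix) have their prerequisites met. (vi) is listed earlier, so (vi) next.
(ix) and (xii) are both available; (ix) is listed earlier → (ix).
Now (viii) and (xii) have their prerequisites met. (viii) is listed earlier, so (viii) next.
(xii) needed (vi), now all done → (xii).
(iv) needed (viii) and (xii), now all done → (iv).
That leaves (vii) as the only ready step → (vii).
Ready: (i), (v) and (xi). (i) is listed earlier → (i).
(v) and (xi) are both available; (v) is listed earlier → (v).
(ii) now also ready, so the ready set is {(ii), (xi)}; (ii) is listed earlier → (ii).
(xi) needed (vii), now all done → (xi).
Next only (x) has its prerequisites met → (x).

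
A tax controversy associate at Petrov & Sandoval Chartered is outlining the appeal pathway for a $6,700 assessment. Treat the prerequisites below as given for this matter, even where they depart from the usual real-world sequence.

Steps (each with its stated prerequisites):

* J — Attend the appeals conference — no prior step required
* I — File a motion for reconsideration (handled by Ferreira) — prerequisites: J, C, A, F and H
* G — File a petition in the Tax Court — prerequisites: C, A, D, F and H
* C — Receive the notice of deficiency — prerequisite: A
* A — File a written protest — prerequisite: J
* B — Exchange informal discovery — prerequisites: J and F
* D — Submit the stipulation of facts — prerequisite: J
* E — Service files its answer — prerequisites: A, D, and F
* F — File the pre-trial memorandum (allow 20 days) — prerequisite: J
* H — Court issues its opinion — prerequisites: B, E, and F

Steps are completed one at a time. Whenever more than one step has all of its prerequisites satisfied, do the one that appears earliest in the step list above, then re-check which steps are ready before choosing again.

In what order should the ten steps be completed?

J, A, C, D, F, B, E, H, I, G

J has no prerequisites → J first.
Now A, D and F have their prerequisites met. A is listed earlier, so A next.
Ready: C, D and F. C is listed earlier → C.
D and F are both available; D is listed earlier → D.
F needed J, now all done → F.
Ready: B and E. B is listed earlier → B.
Next only E has its prerequisites met → E.
H is the only step now ready → H.
Ready: I and G. I is listed earlier → I.
Next only G has its prerequisites met → G.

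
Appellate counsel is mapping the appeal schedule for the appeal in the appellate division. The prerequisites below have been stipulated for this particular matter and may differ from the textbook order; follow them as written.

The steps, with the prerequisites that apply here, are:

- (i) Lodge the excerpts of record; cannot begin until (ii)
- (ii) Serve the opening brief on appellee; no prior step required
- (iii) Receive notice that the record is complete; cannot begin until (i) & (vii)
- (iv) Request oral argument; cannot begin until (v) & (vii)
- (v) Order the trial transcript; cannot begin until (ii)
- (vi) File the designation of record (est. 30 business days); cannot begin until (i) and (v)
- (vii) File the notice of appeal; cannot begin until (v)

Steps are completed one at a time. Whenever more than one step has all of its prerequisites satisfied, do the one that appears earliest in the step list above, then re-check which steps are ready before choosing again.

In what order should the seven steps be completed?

(ii) is the only step with nothing outstanding, so it goes first.
Ready: (i) and (v). (i) is listed earlier → (i).
(v) is the only step now ready → (v).
Ready: (vi) and (vii). (vi) is listed earlier → (vi).
That leaves (vii) as the only ready step → (vii).
Ready: (iii) and (iv). (iii) is listed earlier → (iii).
(iv) is the only step now ready → (iv).

(ii) (i) (v) (vi) (vii) (iii) (iv)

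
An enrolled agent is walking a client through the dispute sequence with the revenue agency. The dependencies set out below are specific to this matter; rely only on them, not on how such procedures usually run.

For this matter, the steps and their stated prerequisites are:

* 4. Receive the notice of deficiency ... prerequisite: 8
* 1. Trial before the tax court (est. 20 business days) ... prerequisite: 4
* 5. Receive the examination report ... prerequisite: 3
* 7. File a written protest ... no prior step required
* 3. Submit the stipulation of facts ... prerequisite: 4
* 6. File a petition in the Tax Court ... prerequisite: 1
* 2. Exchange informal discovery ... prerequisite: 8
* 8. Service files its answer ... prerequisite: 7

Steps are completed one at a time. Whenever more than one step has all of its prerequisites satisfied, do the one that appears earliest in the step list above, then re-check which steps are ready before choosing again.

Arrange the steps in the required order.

7, 8, 4, 1, 3, 5, 6, 2

Only 7 has no prerequisites, so it is first.
That leaves 8 as the only ready step → 8.
Ready: 4 and 2. 4 is listed earlier → 4.
Now 1, 3 and 2 have their prerequisites met. 1 is listed earlier, so 1 next.
Ready: 3, 6 and 2. 3 is listed earlier → 3.
5 now also ready, so the ready set is {5, 6, 2}; 5 is listed earlier → 5.
Ready: 6 and 2. 6 is listed earlier → 6.
2 needed 8, now all done → 2.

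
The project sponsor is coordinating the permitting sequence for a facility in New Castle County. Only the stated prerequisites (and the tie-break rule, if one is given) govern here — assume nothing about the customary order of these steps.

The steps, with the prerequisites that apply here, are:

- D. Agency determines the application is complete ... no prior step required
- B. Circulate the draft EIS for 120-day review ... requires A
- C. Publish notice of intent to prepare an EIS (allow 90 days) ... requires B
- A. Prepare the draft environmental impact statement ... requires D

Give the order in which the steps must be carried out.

D is the only step with nothing outstanding, so it goes first.
A needed D, now all done → A.
B is the only step now ready → B.
That leaves C as the only ready step → C.

D → A → B → C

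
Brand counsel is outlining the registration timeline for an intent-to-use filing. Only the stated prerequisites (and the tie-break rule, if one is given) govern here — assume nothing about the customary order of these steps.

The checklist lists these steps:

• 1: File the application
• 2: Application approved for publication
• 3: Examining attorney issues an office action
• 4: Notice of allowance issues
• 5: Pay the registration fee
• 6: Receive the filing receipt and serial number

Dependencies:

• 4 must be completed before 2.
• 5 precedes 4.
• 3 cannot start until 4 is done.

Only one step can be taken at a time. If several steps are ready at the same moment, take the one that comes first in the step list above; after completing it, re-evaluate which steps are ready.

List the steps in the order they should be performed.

1 → 5 → 4 → 2 → 3 → 6

Nothing is required for 1, 5 and 6. 1 is listed earlier → 1 first.
Ready: 5 and 6. 5 is listed earlier → 5.
Ready: 4 and 6. 4 is listed earlier → 4.
Ready: 2, 3 and 6. 2 is listed earlier → 2.
Now 3 and 6 have their prerequisites met. 3 is listed earlier, so 3 next.
6 is the only step now ready → 6.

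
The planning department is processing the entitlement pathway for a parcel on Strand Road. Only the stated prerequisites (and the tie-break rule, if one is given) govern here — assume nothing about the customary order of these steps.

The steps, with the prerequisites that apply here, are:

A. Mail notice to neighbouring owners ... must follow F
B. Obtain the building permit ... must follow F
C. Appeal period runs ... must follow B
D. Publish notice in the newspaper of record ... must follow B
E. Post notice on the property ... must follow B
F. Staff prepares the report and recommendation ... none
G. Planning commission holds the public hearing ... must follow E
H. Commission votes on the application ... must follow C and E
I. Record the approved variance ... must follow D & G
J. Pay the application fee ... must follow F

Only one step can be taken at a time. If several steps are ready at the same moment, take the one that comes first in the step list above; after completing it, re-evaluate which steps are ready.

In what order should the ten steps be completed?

F → A → B → C → D → E → G → H → I → J

Only F has no prerequisites, so it is first.
Ready: A, B and J. A is listed earlier → A.
B and J are both available; B is listed earlier → B.
C, D, E and J are all available; C is listed earlier → C.
Ready: D, E and J. D is listed earlier → D.
Now E and J have their prerequisites met. E is listed earlier, so E next.
Now G, H and J have their prerequisites met. G is listed earlier, so G next.
H, I and J are all available; H is listed earlier → H.
Now I and J have their prerequisites met. I is listed earlier, so I next.
J is the only step now ready → J.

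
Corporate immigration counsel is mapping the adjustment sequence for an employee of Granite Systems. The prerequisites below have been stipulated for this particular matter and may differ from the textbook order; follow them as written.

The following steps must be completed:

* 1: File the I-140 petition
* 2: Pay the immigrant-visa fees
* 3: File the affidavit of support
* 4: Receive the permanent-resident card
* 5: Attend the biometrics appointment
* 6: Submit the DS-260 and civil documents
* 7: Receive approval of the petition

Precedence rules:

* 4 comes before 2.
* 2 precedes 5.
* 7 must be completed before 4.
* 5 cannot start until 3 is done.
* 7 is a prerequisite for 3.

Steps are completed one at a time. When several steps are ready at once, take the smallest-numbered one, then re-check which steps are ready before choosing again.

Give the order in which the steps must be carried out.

Nothing is required for 1, 6 and 7. 1 has the earlier label → 1 first.
6 and 7 are both available; 6 has the earlier label → 6.
7 is the only step now ready → 7.
3 and 4 are both available; 3 has the earlier label → 3.
Next only 4 has its prerequisites met → 4.
2 needed 4, now all done → 2.
That leaves 5 as the only ready step → 5.

1 → 6 → 7 → 3 → 4 → 2 → 5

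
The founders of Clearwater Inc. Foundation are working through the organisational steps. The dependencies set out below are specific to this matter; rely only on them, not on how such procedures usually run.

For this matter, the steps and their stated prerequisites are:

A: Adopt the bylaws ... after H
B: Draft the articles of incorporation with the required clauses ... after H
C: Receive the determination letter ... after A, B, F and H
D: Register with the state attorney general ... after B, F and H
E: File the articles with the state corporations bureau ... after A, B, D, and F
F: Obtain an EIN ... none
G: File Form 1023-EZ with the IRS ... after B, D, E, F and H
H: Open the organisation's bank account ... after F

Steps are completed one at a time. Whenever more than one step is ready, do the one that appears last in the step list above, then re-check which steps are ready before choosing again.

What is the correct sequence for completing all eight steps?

F has no prerequisites → F first.
H needed F, now all done → H.
B and A are both available; B is listed later → B.
D and A are both available; D is listed later → D.
That leaves A as the only ready step → A.
E and C are both available; E is listed later → E.
Now G and C have their prerequisites met. G is listed later, so G next.
Next only C has its prerequisites met → C.

F → H → B → D → A → E → G → C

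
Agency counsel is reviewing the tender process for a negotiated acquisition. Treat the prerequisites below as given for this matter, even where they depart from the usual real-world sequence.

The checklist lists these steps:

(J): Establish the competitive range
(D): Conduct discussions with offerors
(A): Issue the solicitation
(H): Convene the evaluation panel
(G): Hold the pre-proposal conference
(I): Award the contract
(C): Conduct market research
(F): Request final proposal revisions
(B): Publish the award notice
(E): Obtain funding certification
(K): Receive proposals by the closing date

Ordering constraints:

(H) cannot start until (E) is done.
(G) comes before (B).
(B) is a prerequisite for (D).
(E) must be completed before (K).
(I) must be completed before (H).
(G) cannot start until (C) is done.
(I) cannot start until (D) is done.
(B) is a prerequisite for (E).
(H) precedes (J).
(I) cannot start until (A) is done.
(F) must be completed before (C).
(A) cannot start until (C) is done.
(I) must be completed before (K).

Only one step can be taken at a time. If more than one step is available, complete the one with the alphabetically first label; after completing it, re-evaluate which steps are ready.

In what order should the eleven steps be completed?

Only (F) has no prerequisites, so it is first.
(C) needed (F), now all done → (C).
Now (A) and (G) have their prerequisites met. (A) has the earlier label, so (A) next.
(G) is the only step now ready → (G).
(B) is the only step now ready → (B).
Now (D) and (E) have their prerequisites met. (D) has the earlier label, so (D) next.
(E) and (I) are both available; (E) has the earlier label → (E).
(I) needed (A) and (D), now all done → (I).
(H) and (K) are both available; (H) has the earlier label → (H).
(J) now also ready, so the ready set is {(J), (K)}; (J) has the earlier label → (J).
(K) needed (E) and (I), now all done → (K).

(F) → (C) → (A) → (G) → (B) → (D) → (E) → (I) → (H) → (J) → (K)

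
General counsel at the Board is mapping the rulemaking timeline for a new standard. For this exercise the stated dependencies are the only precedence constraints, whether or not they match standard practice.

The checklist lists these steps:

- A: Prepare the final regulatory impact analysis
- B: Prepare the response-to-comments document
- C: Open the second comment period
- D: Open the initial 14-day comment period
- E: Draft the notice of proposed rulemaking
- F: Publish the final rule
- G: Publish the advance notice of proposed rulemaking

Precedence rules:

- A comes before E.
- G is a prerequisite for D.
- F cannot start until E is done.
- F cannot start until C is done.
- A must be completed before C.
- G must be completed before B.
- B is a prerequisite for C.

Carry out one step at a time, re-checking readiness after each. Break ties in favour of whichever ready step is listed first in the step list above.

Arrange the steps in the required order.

A, E, G, B, C, D, F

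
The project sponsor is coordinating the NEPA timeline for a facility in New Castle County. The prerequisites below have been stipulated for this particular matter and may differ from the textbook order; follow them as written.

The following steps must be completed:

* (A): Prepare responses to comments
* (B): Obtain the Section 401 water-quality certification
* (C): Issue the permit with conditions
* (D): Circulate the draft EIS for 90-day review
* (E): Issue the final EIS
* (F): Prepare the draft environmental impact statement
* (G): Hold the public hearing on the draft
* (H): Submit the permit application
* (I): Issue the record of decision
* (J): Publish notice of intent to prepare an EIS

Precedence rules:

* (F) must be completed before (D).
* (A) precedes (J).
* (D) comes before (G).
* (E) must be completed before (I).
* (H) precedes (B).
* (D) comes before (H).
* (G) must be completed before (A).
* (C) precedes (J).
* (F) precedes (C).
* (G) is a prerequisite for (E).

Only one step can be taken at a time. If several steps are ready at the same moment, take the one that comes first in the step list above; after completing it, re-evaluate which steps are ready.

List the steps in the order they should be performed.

(F), (C), (D), (G), (A), (E), (H), (B), (I), (J)

(F) is the only step with nothing outstanding, so it goes first.
Now (C) and (D) have their prerequisites met. (C) is listed earlier, so (C) next.
(D) needed (F), now all done → (D).
Ready: (G) and (H). (G) is listed earlier → (G).
Ready: (A), (E) and (H). (A) is listed earlier → (A).
Ready: (E), (H) and (J). (E) is listed earlier → (E).
(H), (I) and (J) are all available; (H) is listed earlier → (H).
(B), (I) and (J) are all available; (B) is listed earlier → (B).
Ready: (I) and (J). (I) is listed earlier → (I).
(J) needed (A) and (C), now all done → (J).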